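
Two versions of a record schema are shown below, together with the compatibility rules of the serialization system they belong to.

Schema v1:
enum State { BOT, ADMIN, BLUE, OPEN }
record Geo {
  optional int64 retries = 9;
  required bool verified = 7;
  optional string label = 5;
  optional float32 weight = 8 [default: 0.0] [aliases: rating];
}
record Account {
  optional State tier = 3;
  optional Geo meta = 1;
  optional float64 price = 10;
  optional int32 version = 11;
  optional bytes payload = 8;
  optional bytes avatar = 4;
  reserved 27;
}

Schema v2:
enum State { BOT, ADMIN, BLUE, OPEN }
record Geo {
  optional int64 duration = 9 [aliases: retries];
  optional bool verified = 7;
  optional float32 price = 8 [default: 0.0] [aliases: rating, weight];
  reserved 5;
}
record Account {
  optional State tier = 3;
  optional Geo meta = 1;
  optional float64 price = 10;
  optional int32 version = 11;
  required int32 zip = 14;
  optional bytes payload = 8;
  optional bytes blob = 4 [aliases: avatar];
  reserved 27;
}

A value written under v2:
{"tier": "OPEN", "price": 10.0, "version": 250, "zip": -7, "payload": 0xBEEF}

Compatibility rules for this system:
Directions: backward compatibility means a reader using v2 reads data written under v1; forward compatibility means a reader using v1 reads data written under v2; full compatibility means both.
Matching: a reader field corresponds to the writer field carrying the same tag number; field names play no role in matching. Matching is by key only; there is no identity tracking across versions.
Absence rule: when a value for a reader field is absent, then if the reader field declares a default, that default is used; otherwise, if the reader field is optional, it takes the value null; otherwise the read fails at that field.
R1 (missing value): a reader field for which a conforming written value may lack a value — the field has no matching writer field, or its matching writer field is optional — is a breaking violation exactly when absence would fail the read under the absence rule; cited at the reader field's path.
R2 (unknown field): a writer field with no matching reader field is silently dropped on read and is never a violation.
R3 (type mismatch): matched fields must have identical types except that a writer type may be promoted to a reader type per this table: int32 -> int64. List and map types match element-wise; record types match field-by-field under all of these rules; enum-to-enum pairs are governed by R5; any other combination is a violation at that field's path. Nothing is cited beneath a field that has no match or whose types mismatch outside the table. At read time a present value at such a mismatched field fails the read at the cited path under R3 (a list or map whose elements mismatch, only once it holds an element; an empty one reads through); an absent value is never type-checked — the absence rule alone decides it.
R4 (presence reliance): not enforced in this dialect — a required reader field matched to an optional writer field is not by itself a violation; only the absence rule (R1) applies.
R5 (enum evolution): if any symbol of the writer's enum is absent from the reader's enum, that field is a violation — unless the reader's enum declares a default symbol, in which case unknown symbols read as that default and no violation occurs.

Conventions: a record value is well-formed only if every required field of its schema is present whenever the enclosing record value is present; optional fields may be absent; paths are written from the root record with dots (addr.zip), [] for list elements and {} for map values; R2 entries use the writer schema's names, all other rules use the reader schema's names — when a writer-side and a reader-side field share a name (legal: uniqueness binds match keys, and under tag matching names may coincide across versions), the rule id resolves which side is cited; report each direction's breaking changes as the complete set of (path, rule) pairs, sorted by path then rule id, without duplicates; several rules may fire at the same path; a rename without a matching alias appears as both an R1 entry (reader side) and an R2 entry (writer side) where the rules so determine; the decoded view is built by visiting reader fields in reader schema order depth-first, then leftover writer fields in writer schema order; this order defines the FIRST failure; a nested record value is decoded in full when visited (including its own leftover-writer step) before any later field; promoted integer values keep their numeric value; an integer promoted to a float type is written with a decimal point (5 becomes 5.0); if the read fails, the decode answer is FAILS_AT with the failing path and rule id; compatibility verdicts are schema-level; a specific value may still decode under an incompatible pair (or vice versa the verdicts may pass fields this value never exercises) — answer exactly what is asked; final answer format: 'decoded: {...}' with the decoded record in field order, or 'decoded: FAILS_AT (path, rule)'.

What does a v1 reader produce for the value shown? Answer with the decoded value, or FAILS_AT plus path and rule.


decoded: {"tier": "OPEN", "meta": null, "price": 10.0, "version": 250, "payload": 0xBEEF, "avatar": null}

each type pair in Account: writer, then reader
decode (reader v1):
  tier := "OPEN"
  meta := null (absent, optional -> null)
  price := 10.0
  version := 250
  payload := 0xBEEF
  avatar := null (absent, optional -> null)
  writer zip: unknown -> dropped
  => decoded: {"tier": "OPEN", "meta": null, "price": 10.0, "version": 250, "payload": 0xBEEF, "avatar": null}
ruling out the remaining Account differences:
  renamed field retries to duration in record Geo (alias retries declared on the renamed field) -> triggers nothing under the printed rules; the Account answer is the same either way
  renamed field weight to price in record Geo (alias weight declared on the renamed field) -> triggers nothing under the printed rules; the Account answer is the same either way
  field verified in record Geo: required changed to optional -> matters for Account compatibility verdicts, not for this value's decode
  added field zip to record Account: required int32, tag 14 (in v2 it sits immediately before payload) -> matters for Account compatibility verdicts, not for this value's decode
  removed field label from record Geo (its key 5 joins the reserved list) -> triggers nothing under the printed rules; the Account answer is the same either way
  renamed field avatar to blob in record Account (alias avatar declared on the renamed field) -> triggers nothing under the printed rules; the Account answer is the same either way


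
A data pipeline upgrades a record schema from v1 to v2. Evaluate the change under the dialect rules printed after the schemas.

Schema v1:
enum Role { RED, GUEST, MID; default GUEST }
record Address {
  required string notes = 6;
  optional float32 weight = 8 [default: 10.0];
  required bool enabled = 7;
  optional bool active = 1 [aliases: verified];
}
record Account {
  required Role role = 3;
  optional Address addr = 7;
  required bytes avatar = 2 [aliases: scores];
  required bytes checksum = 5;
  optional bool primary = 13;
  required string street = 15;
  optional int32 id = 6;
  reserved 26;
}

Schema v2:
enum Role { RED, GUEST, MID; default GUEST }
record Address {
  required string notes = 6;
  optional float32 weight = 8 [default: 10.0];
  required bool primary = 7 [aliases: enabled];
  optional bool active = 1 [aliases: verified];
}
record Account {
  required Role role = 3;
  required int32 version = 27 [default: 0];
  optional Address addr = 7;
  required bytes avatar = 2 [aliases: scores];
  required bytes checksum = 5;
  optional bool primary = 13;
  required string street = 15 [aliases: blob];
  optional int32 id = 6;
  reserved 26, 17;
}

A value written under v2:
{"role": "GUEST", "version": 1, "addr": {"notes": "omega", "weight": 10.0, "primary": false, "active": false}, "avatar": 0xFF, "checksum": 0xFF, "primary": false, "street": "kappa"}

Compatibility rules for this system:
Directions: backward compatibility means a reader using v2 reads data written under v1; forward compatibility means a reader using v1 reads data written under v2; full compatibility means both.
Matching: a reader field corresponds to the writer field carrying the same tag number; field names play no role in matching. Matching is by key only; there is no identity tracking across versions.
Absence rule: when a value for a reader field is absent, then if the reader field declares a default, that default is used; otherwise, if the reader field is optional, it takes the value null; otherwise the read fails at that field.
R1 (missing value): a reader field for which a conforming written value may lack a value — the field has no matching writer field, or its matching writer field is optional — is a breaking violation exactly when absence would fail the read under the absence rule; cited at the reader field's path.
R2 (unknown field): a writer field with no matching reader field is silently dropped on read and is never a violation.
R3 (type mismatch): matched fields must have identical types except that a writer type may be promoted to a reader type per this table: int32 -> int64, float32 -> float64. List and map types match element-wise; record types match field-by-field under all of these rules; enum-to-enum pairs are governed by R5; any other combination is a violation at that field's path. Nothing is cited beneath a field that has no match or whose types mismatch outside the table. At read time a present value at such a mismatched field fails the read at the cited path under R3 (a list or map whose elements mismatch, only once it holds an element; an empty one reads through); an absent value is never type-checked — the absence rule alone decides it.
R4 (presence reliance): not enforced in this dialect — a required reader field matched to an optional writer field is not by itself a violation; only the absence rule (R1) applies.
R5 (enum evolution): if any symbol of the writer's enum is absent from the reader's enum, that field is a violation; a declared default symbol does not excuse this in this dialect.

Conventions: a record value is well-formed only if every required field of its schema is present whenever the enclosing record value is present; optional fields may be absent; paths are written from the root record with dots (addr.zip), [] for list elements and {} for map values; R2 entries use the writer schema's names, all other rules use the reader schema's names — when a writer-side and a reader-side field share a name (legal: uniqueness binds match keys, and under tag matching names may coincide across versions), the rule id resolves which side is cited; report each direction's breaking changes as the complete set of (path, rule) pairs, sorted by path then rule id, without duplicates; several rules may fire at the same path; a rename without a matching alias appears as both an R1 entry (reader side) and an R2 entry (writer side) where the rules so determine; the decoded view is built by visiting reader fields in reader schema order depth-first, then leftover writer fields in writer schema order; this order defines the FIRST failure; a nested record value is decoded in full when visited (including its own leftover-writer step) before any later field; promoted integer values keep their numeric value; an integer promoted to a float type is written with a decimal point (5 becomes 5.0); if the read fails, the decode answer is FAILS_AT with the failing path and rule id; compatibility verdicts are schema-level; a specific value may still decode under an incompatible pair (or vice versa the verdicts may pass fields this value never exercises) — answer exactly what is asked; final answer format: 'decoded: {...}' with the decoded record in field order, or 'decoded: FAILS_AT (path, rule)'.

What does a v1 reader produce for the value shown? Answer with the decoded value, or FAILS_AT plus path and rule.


decoded: {"role": "GUEST", "addr": {"notes": "omega", "weight": 10.0, "enabled": false, "active": false}, "avatar": 0xFF, "checksum": 0xFF, "primary": false, "street": "kappa", "id": null}

arrows below run writer -> reader for Account
decode walk for Account under reader schema v1:
  role := "GUEST"
  addr.notes := "omega"
  addr.weight := 10.0
  addr.enabled := false (from writer primary)
  addr.active := false
  avatar := 0xFF
  checksum := 0xFF
  primary := false
  street := "kappa"
  id := null (absent, optional -> null)
  writer version: unknown -> dropped
  => decoded: {"role": "GUEST", "addr": {"notes": "omega", "weight": 10.0, "enabled": false, "active": false}, "avatar": 0xFF, "checksum": 0xFF, "primary": false, "street": "kappa", "id": null}
diffs on Account not affecting the asked answer:
  renamed field enabled to primary in record Address (alias enabled declared on the renamed field) -> triggers nothing under the printed rules; the Account answer is the same either way
  added field version to record Account: required int32, tag 27, default 0 (in v2 it sits immediately before addr) -> triggers nothing under the printed rules; the Account answer is the same either way


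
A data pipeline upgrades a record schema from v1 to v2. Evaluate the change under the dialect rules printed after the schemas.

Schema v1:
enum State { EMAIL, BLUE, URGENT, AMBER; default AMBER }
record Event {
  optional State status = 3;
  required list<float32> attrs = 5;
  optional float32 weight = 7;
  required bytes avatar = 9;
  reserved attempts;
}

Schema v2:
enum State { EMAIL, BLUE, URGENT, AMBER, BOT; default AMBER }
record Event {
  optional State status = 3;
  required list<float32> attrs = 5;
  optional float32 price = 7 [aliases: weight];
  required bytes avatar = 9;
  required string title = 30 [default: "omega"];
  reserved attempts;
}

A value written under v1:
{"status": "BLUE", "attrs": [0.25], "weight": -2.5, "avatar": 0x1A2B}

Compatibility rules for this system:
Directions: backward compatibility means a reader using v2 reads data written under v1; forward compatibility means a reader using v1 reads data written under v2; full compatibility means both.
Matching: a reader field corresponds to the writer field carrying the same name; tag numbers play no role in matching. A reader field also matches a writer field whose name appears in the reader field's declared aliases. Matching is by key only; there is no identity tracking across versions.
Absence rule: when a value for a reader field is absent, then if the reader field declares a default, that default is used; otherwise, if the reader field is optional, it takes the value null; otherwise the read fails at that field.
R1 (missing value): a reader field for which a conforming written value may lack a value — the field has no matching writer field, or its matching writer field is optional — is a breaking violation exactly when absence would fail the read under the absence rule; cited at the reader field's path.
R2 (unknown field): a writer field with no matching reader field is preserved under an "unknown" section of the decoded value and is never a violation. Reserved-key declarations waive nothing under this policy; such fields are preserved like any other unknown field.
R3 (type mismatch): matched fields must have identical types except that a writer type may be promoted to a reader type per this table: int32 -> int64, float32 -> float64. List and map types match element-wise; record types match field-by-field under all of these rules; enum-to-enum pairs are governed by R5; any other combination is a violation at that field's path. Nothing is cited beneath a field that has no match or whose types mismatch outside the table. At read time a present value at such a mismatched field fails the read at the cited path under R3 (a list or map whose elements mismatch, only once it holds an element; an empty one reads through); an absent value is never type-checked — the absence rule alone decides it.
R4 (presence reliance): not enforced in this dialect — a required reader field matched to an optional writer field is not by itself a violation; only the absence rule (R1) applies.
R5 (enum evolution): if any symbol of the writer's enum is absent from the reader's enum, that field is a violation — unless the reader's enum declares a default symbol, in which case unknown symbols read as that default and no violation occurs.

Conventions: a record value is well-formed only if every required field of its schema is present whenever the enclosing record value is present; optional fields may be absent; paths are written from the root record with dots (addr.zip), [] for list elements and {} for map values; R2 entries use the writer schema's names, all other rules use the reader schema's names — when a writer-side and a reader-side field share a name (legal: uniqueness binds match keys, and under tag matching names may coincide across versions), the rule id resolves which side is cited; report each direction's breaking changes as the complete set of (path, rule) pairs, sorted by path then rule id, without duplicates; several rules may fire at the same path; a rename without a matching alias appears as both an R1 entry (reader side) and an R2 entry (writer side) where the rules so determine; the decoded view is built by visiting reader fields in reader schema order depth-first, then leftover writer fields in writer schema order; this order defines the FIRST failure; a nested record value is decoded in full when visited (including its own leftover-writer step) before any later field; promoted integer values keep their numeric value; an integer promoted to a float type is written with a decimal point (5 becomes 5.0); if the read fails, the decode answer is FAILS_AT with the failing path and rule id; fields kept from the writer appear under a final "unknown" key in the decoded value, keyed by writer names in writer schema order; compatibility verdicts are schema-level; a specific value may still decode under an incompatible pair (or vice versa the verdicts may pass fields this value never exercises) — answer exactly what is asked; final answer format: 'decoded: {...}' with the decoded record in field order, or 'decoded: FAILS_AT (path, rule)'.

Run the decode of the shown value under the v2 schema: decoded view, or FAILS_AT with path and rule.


decoded: {"status": "BLUE", "attrs": [0.25], "price": -2.5, "avatar": 0x1A2B, "title": "omega"}

arrows below run writer -> reader for Event
decode walk for Event under reader schema v2:
  status := "BLUE"
  attrs := [0.25]
  price := -2.5 (from writer weight)
  avatar := 0x1A2B
  title := "omega" (absent -> default)
  => decoded: {"status": "BLUE", "attrs": [0.25], "price": -2.5, "avatar": 0x1A2B, "title": "omega"}
checking off the Event differences that do not matter here:
  enum State (field status in record Event): symbol BOT added -> fires no rule on Event under this dialect and leaves the result unchanged


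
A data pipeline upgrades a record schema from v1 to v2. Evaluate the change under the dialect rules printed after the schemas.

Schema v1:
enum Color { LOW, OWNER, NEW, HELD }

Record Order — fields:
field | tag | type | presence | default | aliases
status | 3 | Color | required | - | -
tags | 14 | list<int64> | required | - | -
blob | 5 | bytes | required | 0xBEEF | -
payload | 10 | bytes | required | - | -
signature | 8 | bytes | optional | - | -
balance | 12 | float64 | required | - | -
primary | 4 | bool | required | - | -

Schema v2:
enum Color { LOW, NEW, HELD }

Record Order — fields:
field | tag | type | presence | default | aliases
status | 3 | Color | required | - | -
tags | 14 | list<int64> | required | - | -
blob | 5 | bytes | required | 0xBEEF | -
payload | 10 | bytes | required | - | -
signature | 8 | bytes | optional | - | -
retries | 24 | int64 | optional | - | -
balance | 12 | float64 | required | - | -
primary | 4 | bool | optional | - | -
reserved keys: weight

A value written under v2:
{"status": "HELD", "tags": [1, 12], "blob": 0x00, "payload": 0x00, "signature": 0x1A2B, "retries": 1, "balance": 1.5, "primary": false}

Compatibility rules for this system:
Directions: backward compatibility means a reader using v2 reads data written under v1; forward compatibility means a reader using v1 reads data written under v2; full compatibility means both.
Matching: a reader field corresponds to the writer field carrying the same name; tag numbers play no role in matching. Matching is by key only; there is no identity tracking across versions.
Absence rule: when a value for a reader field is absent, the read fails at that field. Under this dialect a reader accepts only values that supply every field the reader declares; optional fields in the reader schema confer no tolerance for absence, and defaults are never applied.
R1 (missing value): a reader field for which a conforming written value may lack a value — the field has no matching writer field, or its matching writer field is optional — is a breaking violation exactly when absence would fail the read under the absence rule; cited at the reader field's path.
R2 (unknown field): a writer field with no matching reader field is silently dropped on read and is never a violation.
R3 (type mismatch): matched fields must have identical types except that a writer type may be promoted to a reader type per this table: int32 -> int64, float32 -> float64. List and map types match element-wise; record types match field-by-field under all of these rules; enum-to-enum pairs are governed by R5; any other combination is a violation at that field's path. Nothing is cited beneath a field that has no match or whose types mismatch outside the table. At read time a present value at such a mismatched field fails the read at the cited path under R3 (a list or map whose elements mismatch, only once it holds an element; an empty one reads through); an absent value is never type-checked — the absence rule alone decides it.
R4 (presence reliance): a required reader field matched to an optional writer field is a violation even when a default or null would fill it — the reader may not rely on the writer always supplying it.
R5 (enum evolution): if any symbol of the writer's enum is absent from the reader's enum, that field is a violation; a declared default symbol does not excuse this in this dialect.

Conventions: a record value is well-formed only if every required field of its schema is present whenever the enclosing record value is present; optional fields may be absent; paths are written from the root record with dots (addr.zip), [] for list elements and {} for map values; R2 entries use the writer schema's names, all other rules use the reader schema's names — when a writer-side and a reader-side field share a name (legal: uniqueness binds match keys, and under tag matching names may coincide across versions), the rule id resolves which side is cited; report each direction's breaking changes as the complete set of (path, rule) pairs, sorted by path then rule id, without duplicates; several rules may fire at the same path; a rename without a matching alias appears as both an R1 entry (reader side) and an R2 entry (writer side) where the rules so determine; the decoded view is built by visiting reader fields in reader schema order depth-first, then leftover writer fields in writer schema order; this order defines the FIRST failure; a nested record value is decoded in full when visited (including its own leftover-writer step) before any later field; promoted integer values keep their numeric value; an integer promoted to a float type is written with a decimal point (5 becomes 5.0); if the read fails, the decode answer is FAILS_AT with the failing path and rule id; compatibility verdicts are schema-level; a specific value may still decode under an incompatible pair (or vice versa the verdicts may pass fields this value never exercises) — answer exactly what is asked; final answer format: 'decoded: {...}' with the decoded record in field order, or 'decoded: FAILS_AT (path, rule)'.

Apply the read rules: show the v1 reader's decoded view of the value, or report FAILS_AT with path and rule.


the writer's type comes first in each Order pair
migrating the Order value to v1:
  status := "HELD"
  tags := [1, 12]
  blob := 0x00
  payload := 0x00
  signature := 0x1A2B
  balance := 1.5
  primary := false
  writer retries: unmatched, discarded
  => decoded: {"status": "HELD", "tags": [1, 12], "blob": 0x00, "payload": 0x00, "signature": 0x1A2B, "balance": 1.5, "primary": false}
the other Order changes do not affect what is asked:
  field primary in record Order: required changed to optional -> changes Order's schema-level verdicts only — the decode of this value is the same
  added field retries to record Order: optional int64, tag 24 (in v2 it sits immediately before balance) -> changes Order's schema-level verdicts only — the decode of this value is the same
  enum Color (field status in record Order): symbol OWNER removed -> changes Order's schema-level verdicts only — the decode of this value is the same

decoded: {"status": "HELD", "tags": [1, 12], "blob": 0x00, "payload": 0x00, "signature": 0x1A2B, "balance": 1.5, "primary": false}


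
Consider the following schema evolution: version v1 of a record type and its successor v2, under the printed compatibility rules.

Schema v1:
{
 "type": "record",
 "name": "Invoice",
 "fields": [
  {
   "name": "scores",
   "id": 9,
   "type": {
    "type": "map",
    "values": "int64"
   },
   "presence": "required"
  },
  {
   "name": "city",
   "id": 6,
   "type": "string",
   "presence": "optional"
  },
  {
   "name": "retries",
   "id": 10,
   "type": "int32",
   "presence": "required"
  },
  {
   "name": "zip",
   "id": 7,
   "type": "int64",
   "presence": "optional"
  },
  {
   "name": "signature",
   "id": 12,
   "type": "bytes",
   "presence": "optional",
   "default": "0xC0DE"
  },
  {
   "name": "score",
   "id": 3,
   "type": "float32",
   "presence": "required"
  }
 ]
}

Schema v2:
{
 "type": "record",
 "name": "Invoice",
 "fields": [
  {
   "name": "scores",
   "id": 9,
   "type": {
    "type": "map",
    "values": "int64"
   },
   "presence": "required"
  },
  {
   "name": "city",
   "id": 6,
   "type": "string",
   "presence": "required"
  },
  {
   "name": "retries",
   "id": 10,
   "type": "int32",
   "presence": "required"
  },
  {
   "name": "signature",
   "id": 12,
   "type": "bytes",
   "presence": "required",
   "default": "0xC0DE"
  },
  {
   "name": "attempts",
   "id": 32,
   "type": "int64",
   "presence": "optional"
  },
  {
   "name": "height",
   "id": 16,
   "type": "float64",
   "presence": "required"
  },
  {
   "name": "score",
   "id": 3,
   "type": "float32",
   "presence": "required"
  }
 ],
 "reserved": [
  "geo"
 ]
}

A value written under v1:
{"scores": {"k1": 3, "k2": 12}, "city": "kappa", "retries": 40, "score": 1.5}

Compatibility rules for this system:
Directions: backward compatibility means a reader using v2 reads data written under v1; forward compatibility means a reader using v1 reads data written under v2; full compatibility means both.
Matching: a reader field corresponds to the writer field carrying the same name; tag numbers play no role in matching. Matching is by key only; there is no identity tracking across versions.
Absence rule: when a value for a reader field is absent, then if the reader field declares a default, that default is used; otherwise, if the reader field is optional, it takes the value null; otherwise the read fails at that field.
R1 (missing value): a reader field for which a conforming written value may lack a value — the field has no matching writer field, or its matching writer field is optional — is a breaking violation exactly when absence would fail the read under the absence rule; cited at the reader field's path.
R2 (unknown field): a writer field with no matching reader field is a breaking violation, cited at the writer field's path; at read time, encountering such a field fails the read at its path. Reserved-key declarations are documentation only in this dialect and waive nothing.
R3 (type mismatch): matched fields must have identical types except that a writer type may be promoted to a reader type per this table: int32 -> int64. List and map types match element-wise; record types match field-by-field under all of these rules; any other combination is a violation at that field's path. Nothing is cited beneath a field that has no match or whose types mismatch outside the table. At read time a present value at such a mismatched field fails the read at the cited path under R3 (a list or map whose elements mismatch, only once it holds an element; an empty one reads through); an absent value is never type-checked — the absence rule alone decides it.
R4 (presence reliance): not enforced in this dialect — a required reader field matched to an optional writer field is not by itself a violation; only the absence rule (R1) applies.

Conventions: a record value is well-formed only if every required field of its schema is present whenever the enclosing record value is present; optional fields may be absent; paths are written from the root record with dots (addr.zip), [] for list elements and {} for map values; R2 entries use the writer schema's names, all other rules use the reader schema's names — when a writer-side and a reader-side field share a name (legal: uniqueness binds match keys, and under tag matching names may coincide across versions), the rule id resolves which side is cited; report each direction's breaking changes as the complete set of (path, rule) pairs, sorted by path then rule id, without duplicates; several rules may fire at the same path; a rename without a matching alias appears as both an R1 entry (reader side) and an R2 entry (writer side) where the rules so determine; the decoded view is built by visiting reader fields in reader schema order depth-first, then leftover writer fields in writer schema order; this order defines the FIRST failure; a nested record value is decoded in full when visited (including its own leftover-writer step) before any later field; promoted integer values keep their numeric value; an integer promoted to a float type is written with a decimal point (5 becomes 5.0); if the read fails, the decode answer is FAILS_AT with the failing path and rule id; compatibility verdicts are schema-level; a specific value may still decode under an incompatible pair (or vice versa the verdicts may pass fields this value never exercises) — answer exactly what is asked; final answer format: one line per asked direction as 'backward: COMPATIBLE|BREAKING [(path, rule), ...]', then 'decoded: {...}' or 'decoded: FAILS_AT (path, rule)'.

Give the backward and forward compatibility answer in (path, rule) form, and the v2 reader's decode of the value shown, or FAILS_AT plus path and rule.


each type pair in Invoice: writer, then reader
backward for Invoice (reader v2, writer v1):
  scores: map<string, int64> -> map<string, int64>, writer required; from scores
  city: string -> string, writer optional; from city
  retries: int32 -> int32, writer required; from retries
  signature: bytes -> bytes, writer optional; from signature
  attempts has no writer counterpart
  height has no writer counterpart
  score: float32 -> float32, writer required; from score
  writer field zip has no reader counterpart
  R1 fires at city
  R1 fires at height
  R2 fires at zip
  => 3 violation(s): backward is BREAKING for Invoice
forward for Invoice (reader v1, writer v2):
  scores: map<string, int64> -> map<string, int64>, writer required; from scores
  city: string -> string, writer required; from city
  retries: int32 -> int32, writer required; from retries
  zip has no writer counterpart
  signature: bytes -> bytes, writer required; from signature
  score: float32 -> float32, writer required; from score
  writer field attempts has no reader counterpart
  writer field height has no reader counterpart
  R2 fires at attempts
  R2 fires at height
  => 2 violation(s): forward is BREAKING for Invoice
decode walk for Invoice under reader schema v2:
  scores := {"k1": 3, "k2": 12}
  city := "kappa"
  retries := 40
  signature := 0xC0DE (missing; default applied)
  attempts := null (missing; optional => null)
  read fails at height under R1 (no fill)
  => FAILS_AT (height, R1)

backward: BREAKING [(city, R1), (height, R1), (zip, R2)]; forward: BREAKING [(attempts, R2), (height, R2)]; decoded: FAILS_AT (height, R1)


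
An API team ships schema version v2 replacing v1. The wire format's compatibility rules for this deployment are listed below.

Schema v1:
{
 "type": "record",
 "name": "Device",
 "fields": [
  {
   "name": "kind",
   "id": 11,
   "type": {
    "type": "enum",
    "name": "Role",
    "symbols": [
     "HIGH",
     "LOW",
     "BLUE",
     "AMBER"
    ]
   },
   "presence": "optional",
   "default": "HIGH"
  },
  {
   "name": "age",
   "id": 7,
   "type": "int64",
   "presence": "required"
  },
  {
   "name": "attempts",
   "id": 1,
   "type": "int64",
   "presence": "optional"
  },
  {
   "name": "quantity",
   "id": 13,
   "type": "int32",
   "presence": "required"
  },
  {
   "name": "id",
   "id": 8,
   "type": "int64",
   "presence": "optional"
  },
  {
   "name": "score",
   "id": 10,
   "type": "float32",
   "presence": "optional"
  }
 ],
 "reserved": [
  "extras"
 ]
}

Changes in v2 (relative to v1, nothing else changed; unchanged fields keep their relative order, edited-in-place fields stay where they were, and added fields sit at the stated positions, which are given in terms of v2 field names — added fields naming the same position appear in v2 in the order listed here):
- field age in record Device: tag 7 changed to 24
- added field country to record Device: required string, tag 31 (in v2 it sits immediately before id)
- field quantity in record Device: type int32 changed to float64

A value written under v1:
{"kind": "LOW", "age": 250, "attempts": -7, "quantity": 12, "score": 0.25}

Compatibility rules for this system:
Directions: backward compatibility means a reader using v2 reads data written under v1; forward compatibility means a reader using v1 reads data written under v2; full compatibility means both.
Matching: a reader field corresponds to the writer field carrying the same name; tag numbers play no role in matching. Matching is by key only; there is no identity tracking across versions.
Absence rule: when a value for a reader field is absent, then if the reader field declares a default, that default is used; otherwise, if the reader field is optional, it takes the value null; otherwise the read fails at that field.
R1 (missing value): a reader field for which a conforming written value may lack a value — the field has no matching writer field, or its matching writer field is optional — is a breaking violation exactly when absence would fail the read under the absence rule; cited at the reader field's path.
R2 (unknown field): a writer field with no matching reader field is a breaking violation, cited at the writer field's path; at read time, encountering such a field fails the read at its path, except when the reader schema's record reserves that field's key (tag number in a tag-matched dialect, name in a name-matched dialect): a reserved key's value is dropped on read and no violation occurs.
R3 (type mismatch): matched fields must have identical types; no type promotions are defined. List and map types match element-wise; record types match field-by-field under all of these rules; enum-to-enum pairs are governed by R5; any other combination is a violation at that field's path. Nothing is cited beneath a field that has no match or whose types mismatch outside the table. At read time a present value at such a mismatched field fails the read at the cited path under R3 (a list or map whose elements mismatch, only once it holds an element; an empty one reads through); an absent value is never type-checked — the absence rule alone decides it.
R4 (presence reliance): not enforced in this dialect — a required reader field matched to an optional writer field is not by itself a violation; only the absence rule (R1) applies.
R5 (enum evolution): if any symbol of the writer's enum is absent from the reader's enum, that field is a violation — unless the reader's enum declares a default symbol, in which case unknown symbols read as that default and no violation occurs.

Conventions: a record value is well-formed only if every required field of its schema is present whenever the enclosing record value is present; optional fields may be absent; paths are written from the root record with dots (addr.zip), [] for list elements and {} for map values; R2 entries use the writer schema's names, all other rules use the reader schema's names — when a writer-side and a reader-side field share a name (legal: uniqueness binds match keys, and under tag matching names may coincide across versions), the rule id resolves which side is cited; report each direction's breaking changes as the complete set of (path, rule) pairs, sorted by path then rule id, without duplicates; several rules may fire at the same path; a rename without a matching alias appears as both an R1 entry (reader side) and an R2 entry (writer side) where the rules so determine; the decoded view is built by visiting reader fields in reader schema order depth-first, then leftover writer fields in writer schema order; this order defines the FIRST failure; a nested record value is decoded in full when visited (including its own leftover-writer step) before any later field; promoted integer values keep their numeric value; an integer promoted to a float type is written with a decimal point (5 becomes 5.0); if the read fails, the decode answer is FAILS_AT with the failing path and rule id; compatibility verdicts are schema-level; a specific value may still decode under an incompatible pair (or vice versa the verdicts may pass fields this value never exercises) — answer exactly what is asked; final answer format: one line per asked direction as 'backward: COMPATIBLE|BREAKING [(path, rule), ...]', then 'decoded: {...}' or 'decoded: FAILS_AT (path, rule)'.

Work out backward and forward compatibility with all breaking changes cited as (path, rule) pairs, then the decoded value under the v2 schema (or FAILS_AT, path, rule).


backward: BREAKING [(country, R1), (quantity, R3)]; forward: BREAKING [(country, R2), (quantity, R3)]; decoded: FAILS_AT (quantity, R3)

each type pair in Device: writer, then reader
backward for Device (reader v2, writer v1):
  Role -> Role, writer optional: kind aligns to kind
  int64 -> int64, writer required: age aligns to age
  int64 -> int64, writer optional: attempts aligns to attempts
  int32 -> float64, writer required: quantity aligns to quantity
  country has no writer counterpart
  int64 -> int64, writer optional: id aligns to id
  float32 -> float32, writer optional: score aligns to score
  R1 fires at country
  R3 fires at quantity
  => 2 violation(s): backward is BREAKING for Device
forward for Device (reader v1, writer v2):
  Role -> Role, writer optional: kind aligns to kind
  int64 -> int64, writer required: age aligns to age
  int64 -> int64, writer optional: attempts aligns to attempts
  float64 -> int32, writer required: quantity aligns to quantity
  int64 -> int64, writer optional: id aligns to id
  float32 -> float32, writer optional: score aligns to score
  writer country: unknown to reader
  R2 fires at country
  R3 fires at quantity
  => 2 violation(s): forward is BREAKING for Device
decode (reader v2):
  kind := "LOW"
  age := 250
  attempts := -7
  read fails at quantity under R3
  => FAILS_AT (quantity, R3)


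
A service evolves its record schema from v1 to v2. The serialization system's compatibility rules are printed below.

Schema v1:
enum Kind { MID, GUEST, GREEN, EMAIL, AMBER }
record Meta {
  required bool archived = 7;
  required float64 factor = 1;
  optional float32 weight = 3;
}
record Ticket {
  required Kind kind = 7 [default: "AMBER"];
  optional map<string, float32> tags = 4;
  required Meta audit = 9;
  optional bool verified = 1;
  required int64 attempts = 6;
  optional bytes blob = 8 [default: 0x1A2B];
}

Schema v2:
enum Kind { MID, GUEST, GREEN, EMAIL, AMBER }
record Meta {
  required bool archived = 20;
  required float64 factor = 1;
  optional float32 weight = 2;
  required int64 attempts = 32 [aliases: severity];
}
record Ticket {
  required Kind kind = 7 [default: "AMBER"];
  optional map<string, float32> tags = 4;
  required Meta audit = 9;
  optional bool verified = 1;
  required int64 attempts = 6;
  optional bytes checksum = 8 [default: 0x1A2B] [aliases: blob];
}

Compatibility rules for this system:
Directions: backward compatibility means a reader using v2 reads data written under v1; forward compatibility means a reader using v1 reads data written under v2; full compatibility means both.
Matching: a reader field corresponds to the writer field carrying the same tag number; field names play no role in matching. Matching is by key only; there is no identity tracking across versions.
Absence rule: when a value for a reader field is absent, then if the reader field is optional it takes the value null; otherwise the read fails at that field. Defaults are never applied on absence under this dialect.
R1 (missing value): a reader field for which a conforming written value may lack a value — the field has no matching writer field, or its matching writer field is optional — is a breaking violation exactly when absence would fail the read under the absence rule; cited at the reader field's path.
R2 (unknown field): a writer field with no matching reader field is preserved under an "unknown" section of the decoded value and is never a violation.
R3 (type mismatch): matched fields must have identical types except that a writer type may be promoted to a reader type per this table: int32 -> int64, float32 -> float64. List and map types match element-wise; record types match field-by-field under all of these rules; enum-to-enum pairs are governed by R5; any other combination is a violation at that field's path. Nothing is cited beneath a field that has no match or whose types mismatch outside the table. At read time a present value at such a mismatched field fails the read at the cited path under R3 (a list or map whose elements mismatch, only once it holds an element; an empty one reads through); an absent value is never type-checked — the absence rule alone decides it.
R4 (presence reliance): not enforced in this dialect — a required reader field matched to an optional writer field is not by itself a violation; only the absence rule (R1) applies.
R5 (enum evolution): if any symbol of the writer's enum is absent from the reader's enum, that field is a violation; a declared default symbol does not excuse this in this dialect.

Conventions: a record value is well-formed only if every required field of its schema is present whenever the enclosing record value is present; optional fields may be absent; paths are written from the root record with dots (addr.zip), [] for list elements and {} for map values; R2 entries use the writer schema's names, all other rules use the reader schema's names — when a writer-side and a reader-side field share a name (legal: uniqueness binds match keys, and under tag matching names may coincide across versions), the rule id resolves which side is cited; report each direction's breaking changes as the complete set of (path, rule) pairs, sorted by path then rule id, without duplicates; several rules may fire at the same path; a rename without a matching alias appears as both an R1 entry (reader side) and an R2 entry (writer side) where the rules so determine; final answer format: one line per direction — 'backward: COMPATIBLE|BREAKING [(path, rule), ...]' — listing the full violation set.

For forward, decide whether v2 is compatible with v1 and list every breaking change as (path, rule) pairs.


each type pair in Ticket: writer, then reader
checking forward for Ticket: reader v1 against writer v2:
  writer required, Kind -> Kind: reader kind maps from writer kind
  writer optional, map<string, float32> -> map<string, float32>: reader tags maps from writer tags
  writer required, Meta -> Meta: reader audit maps from writer audit
  writer optional, bool -> bool: reader verified maps from writer verified
  writer required, int64 -> int64: reader attempts maps from writer attempts
  writer optional, bytes -> bytes: reader blob maps from writer checksum
  no writer field matches reader audit.archived
  writer required, float64 -> float64: reader audit.factor maps from writer audit.factor
  no writer field matches reader audit.weight
  audit.archived (writer side), unknown to reader
  audit.weight (writer side), unknown to reader
  audit.attempts (writer side), unknown to reader
  violation R1 at audit.archived
  forward on Ticket therefore BREAKING (1)
the rest of the Ticket diff is inert for this question:
  field weight in record Meta: tag 3 changed to 2 -> inert for the asked Ticket verdict: nothing fires
  added field attempts to record Meta: required int64, tag 32 (in v2 it sits last) -> its effect on Ticket is confined to the backward direction, not asked
  renamed field blob to checksum in record Ticket (alias blob declared on the renamed field) -> inert for the asked Ticket verdict: nothing fires

forward: BREAKING [(audit.archived, R1)]
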